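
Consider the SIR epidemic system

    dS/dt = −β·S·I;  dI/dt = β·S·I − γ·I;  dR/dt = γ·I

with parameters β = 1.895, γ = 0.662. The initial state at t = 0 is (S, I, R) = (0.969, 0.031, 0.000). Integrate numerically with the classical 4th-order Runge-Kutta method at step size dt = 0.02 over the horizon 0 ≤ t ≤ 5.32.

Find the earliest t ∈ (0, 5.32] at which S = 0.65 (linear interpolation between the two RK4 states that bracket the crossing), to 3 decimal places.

t=0.000: state=(0.969, 0.031, 0.000)
step 1 (dt=0.02): k1=(-0.057, 0.036, 0.021), k2=(-0.058, 0.037, 0.021), k3=(-0.058, 0.037, 0.021), k4=(-0.058, 0.037, 0.021); state += dt/6·(k1+2k2+2k3+k4)
t=0.020: state=(0.968, 0.032, 0.000)
t=0.040: state=(0.967, 0.032, 0.001)
t=0.060: state=(0.965, 0.033, 0.001)
continuing one RK4 step at a time; state shown every 10 steps (Δt=0.2):
t=0.200: state=(0.956, 0.039, 0.005)
t=0.400: state=(0.940, 0.049, 0.010)
t=0.600: state=(0.921, 0.061, 0.018)
t=0.800: state=(0.898, 0.076, 0.027)
t=1.000: state=(0.869, 0.093, 0.038)
t=1.200: state=(0.836, 0.112, 0.051)
t=1.400: state=(0.798, 0.134, 0.068)
t=1.600: state=(0.755, 0.158, 0.087)
t=1.800: state=(0.708, 0.182, 0.109)
t=2.000: state=(0.658, 0.207, 0.135)
t=2.020: state=(0.653, 0.209, 0.138)
next step: t=2.040: state=(0.648, 0.212, 0.141) — S has crossed 0.65
linear interpolation between t=2.020 (0.65286) and t=2.040 (0.64768) → t≈2.031

t = 2.031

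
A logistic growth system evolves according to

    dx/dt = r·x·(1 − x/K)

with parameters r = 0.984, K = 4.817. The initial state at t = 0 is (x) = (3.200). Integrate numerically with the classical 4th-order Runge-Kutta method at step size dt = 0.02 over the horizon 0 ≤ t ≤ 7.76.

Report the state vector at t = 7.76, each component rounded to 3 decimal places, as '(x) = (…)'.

(x) = (4.816)

t=0.000: state=(3.200)
step 1 (dt=0.02): k1=(1.057), k2=(1.054), k3=(1.054), k4=(1.050); state += dt/6·(k1+2k2+2k3+k4)
t=0.020: state=(3.221)
t=0.040: state=(3.242)
t=0.060: state=(3.263)
continuing one RK4 step at a time; state shown every 25 steps (Δt=0.5):
t=0.500: state=(3.680)
t=1.000: state=(4.052)
t=1.500: state=(4.318)
t=2.000: state=(4.499)
t=2.500: state=(4.618)
t=3.000: state=(4.693)
t=3.500: state=(4.740)
t=4.000: state=(4.770)
t=4.500: state=(4.788)
t=5.000: state=(4.799)
t=5.500: state=(4.806)
t=6.000: state=(4.810)
t=6.500: state=(4.813)
t=7.000: state=(4.815)
t=7.500: state=(4.815)
t=7.760: state=(4.816)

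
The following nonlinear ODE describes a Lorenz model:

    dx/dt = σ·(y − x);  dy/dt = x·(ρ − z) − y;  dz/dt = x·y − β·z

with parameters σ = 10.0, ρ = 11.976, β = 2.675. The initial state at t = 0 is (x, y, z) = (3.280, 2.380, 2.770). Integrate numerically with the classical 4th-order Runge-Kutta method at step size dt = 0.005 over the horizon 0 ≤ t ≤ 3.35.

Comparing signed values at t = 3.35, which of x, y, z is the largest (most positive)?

t=0.000: state=(3.280, 2.380, 2.770)
step 1 (dt=0.005): k1=(-9.000, 27.816, 0.397), k2=(-8.080, 27.536, 0.567), k3=(-8.110, 27.556, 0.569), k4=(-7.217, 27.295, 0.739); state += dt/6·(k1+2k2+2k3+k4)
t=0.005: state=(3.240, 2.518, 2.773)
t=0.010: state=(3.208, 2.653, 2.777)
t=0.015: state=(3.184, 2.786, 2.784)
continuing one RK4 step at a time; state shown every 40 steps (Δt=0.2):
t=0.200: state=(5.576, 7.944, 5.116)
t=0.400: state=(9.142, 8.814, 14.966)
t=0.600: state=(4.615, 2.172, 14.248)
t=0.800: state=(2.131, 1.865, 9.137)
t=1.000: state=(2.666, 3.396, 6.265)
t=1.200: state=(5.079, 6.734, 6.778)
t=1.400: state=(7.874, 8.266, 12.631)
t=1.600: state=(5.726, 3.944, 14.015)
t=1.800: state=(3.408, 2.995, 10.279)
t=2.000: state=(3.733, 4.382, 7.940)
t=2.200: state=(5.689, 6.840, 8.882)
t=2.400: state=(7.030, 6.867, 12.676)
t=2.600: state=(5.349, 4.292, 12.707)
t=2.800: state=(4.085, 3.945, 10.175)
t=3.000: state=(4.633, 5.246, 8.981)
t=3.200: state=(6.053, 6.665, 10.408)
t=3.350: state=(6.439, 6.277, 12.143)
compare at T: x=6.439, y=6.277, z=12.143

largest component: z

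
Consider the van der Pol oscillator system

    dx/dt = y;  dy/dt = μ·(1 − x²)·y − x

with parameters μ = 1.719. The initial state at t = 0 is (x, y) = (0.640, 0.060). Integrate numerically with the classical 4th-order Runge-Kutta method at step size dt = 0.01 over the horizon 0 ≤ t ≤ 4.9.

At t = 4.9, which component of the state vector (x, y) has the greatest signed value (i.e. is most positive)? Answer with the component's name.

t=0.000: state=(0.640, 0.060)
step 1 (dt=0.01): k1=(0.060, -0.579), k2=(0.057, -0.582), k3=(0.057, -0.582), k4=(0.054, -0.586); state += dt/6·(k1+2k2+2k3+k4)
t=0.010: state=(0.641, 0.054)
t=0.020: state=(0.641, 0.048)
t=0.030: state=(0.642, 0.042)
continuing one RK4 step at a time; state shown every 20 steps (Δt=0.2):
t=0.200: state=(0.640, -0.069)
t=0.400: state=(0.611, -0.225)
t=0.600: state=(0.548, -0.413)
t=0.800: state=(0.442, -0.649)
t=1.000: state=(0.283, -0.960)
t=1.200: state=(0.051, -1.381)
t=1.400: state=(-0.277, -1.912)
t=1.600: state=(-0.710, -2.366)
t=1.800: state=(-1.185, -2.244)
t=2.000: state=(-1.557, -1.398)
t=2.200: state=(-1.743, -0.514)
t=2.400: state=(-1.788, 0.005)
t=2.600: state=(-1.759, 0.254)
t=2.800: state=(-1.694, 0.380)
t=3.000: state=(-1.610, 0.460)
t=3.200: state=(-1.511, 0.528)
t=3.400: state=(-1.398, 0.602)
t=3.600: state=(-1.269, 0.696)
t=3.800: state=(-1.118, 0.824)
t=4.000: state=(-0.935, 1.013)
t=4.200: state=(-0.706, 1.305)
t=4.400: state=(-0.401, 1.776)
t=4.600: state=(0.022, 2.508)
t=4.800: state=(0.610, 3.327)
t=4.900: state=(0.953, 3.473)
compare at T: x=0.953, y=3.473

largest component: y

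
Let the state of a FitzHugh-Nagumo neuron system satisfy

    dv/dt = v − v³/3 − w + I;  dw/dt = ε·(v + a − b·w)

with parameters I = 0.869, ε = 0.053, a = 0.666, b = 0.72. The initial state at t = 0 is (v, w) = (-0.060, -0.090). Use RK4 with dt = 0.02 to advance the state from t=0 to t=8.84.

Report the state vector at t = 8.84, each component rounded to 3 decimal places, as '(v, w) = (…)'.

t=0.000: state=(-0.060, -0.090)
step 1 (dt=0.02): k1=(0.899, 0.036), k2=(0.908, 0.036), k3=(0.908, 0.036), k4=(0.916, 0.036); state += dt/6·(k1+2k2+2k3+k4)
t=0.020: state=(-0.042, -0.089)
t=0.040: state=(-0.023, -0.089)
t=0.060: state=(-0.004, -0.088)
continuing one RK4 step at a time; state shown every 25 steps (Δt=0.5):
t=0.500: state=(0.512, -0.065)
t=1.000: state=(1.275, -0.023)
t=1.500: state=(1.818, 0.036)
t=2.000: state=(1.989, 0.103)
t=2.500: state=(2.012, 0.172)
t=3.000: state=(2.000, 0.239)
t=3.500: state=(1.980, 0.304)
t=4.000: state=(1.958, 0.367)
t=4.500: state=(1.936, 0.429)
t=5.000: state=(1.914, 0.489)
t=5.500: state=(1.892, 0.547)
t=6.000: state=(1.870, 0.604)
t=6.500: state=(1.848, 0.658)
t=7.000: state=(1.825, 0.712)
t=7.500: state=(1.803, 0.763)
t=8.000: state=(1.780, 0.813)
t=8.500: state=(1.758, 0.862)
t=8.840: state=(1.742, 0.894)

(v, w) = (1.742, 0.894)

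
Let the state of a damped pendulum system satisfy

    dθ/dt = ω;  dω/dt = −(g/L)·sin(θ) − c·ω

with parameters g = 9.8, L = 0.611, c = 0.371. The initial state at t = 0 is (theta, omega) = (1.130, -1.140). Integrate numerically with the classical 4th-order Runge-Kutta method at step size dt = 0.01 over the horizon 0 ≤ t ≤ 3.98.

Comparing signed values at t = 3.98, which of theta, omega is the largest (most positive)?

t=0.000: state=(1.130, -1.140)
step 1 (dt=0.01): k1=(-1.140, -14.083), k2=(-1.210, -14.018), k3=(-1.210, -14.015), k4=(-1.280, -13.947); state += dt/6·(k1+2k2+2k3+k4)
t=0.010: state=(1.118, -1.280)
t=0.020: state=(1.104, -1.419)
t=0.030: state=(1.090, -1.556)
continuing one RK4 step at a time; state shown every 20 steps (Δt=0.2):
t=0.200: state=(0.647, -3.503)
t=0.400: state=(-0.146, -4.010)
t=0.600: state=(-0.800, -2.248)
t=0.800: state=(-0.987, 0.404)
t=1.000: state=(-0.662, 2.710)
t=1.200: state=(-0.003, 3.534)
t=1.400: state=(0.610, 2.300)
t=1.600: state=(0.846, -0.008)
t=1.800: state=(0.619, -2.147)
t=2.000: state=(0.069, -3.057)
t=2.200: state=(-0.480, -2.161)
t=2.400: state=(-0.722, -0.175)
t=2.600: state=(-0.554, 1.753)
t=2.800: state=(-0.091, 2.634)
t=3.000: state=(0.391, 1.942)
t=3.200: state=(0.617, 0.232)
t=3.400: state=(0.485, -1.475)
t=3.600: state=(0.089, -2.271)
t=3.800: state=(-0.330, -1.702)
t=3.980: state=(-0.524, -0.384)
compare at T: theta=-0.524, omega=-0.384

largest component: omega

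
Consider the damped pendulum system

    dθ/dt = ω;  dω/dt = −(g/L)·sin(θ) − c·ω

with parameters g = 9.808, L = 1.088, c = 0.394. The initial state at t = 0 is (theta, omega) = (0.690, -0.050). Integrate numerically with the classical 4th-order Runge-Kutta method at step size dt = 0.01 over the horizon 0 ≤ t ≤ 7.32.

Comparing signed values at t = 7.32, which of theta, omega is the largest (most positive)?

largest component: omega

t=0.000: state=(0.690, -0.050)
step 1 (dt=0.01): k1=(-0.050, -5.718), k2=(-0.079, -5.705), k3=(-0.079, -5.705), k4=(-0.107, -5.691); state += dt/6·(k1+2k2+2k3+k4)
t=0.010: state=(0.689, -0.107)
t=0.020: state=(0.688, -0.164)
t=0.030: state=(0.686, -0.220)
continuing one RK4 step at a time; state shown every 25 steps (Δt=0.25):
t=0.250: state=(0.512, -1.300)
t=0.500: state=(0.100, -1.836)
t=0.750: state=(-0.323, -1.400)
t=1.000: state=(-0.545, -0.320)
t=1.250: state=(-0.480, 0.805)
t=1.500: state=(-0.183, 1.448)
t=1.750: state=(0.178, 1.306)
t=2.000: state=(0.415, 0.520)
t=2.250: state=(0.423, -0.441)
t=2.500: state=(0.220, -1.101)
t=2.750: state=(-0.076, -1.149)
t=3.000: state=(-0.305, -0.609)
t=3.250: state=(-0.359, 0.182)
t=3.500: state=(-0.228, 0.810)
t=3.750: state=(0.007, 0.973)
t=4.000: state=(0.215, 0.625)
t=4.250: state=(0.295, -0.004)
t=4.500: state=(0.219, -0.573)
t=4.750: state=(0.038, -0.800)
t=5.000: state=(-0.145, -0.598)
t=5.250: state=(-0.237, -0.112)
t=5.500: state=(-0.200, 0.385)
t=5.750: state=(-0.065, 0.641)
t=6.000: state=(0.091, 0.546)
t=6.250: state=(0.185, 0.182)
t=6.500: state=(0.177, -0.241)
t=6.750: state=(0.079, -0.501)
t=7.000: state=(-0.050, -0.482)
t=7.250: state=(-0.141, -0.218)
t=7.320: state=(-0.153, -0.121)
compare at T: theta=-0.153, omega=-0.121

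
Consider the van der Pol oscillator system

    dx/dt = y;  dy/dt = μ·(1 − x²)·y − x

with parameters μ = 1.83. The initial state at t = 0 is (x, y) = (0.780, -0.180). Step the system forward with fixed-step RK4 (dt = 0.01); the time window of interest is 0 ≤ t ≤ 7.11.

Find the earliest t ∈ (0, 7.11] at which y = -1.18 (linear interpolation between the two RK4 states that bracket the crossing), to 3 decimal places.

t=0.000: state=(0.780, -0.180)
step 1 (dt=0.01): k1=(-0.180, -0.909), k2=(-0.185, -0.912), k3=(-0.185, -0.912), k4=(-0.189, -0.915); state += dt/6·(k1+2k2+2k3+k4)
t=0.010: state=(0.778, -0.189)
t=0.020: state=(0.776, -0.198)
t=0.030: state=(0.774, -0.208)
continuing one RK4 step at a time; state shown every 25 steps (Δt=0.25):
t=0.250: state=(0.705, -0.429)
t=0.500: state=(0.560, -0.747)
t=0.730: state=(0.343, -1.167)
next step: t=0.740: state=(0.331, -1.189) — y has crossed -1.18
linear interpolation between t=0.730 (-1.16697) and t=0.740 (-1.18945) → t≈0.736

t = 0.736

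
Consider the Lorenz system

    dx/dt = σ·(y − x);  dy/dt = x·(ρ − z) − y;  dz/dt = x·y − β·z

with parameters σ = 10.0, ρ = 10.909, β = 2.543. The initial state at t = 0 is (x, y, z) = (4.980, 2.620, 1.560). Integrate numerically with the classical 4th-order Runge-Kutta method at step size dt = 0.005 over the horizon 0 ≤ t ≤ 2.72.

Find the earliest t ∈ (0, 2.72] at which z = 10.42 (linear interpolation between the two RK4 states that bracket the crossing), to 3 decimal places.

t = 0.278

t=0.000: state=(4.980, 2.620, 1.560)
step 1 (dt=0.005): k1=(-23.600, 43.938, 9.081), k2=(-21.912, 43.165, 9.409), k3=(-21.973, 43.202, 9.409), k4=(-20.341, 42.466, 9.725); state += dt/6·(k1+2k2+2k3+k4)
t=0.005: state=(4.870, 2.836, 1.607)
t=0.010: state=(4.776, 3.045, 1.657)
t=0.015: state=(4.697, 3.248, 1.710)
continuing one RK4 step at a time; state shown every 20 steps (Δt=0.1):
t=0.100: state=(4.856, 6.189, 3.073)
t=0.200: state=(6.795, 9.030, 6.388)
t=0.275: state=(8.284, 9.781, 10.264)
next step: t=0.280: state=(8.356, 9.753, 10.539) — z has crossed 10.42
linear interpolation between t=0.275 (10.26441) and t=0.280 (10.53853) → t≈0.278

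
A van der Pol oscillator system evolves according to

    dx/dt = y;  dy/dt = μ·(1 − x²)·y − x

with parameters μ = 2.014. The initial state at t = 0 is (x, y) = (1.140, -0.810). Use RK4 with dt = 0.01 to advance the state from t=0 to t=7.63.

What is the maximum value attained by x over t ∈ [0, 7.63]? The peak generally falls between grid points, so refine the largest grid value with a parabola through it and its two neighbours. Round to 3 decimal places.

max x = 2.020

t=0.000: state=(1.140, -0.810)
step 1 (dt=0.01): k1=(-0.810, -0.651), k2=(-0.813, -0.660), k3=(-0.813, -0.660), k4=(-0.817, -0.670); state += dt/6·(k1+2k2+2k3+k4)
t=0.010: state=(1.132, -0.817)
t=0.020: state=(1.124, -0.823)
t=0.030: state=(1.115, -0.830)
continuing one RK4 step at a time; state shown every 25 steps (Δt=0.25):
t=0.250: state=(0.912, -1.042)
t=0.500: state=(0.601, -1.496)
t=0.750: state=(0.126, -2.403)
t=1.000: state=(-0.642, -3.714)
t=1.250: state=(-1.551, -2.939)
t=1.500: state=(-1.976, -0.665)
t=1.750: state=(-2.022, 0.114)
t=2.000: state=(-1.967, 0.285)
t=2.250: state=(-1.889, 0.337)
t=2.500: state=(-1.800, 0.370)
t=2.750: state=(-1.703, 0.405)
t=3.000: state=(-1.597, 0.448)
t=3.250: state=(-1.478, 0.506)
t=3.500: state=(-1.342, 0.588)
t=3.750: state=(-1.181, 0.711)
t=4.000: state=(-0.980, 0.913)
t=4.250: state=(-0.711, 1.278)
t=4.500: state=(-0.312, 1.991)
t=4.750: state=(0.333, 3.251)
t=5.000: state=(1.250, 3.615)
t=5.250: state=(1.882, 1.318)
t=5.500: state=(2.019, 0.048)
t=5.750: state=(1.985, -0.248)
t=6.000: state=(1.912, -0.323)
t=6.250: state=(1.827, -0.360)
t=6.500: state=(1.732, -0.394)
t=6.750: state=(1.629, -0.434)
t=7.000: state=(1.514, -0.487)
t=7.250: state=(1.384, -0.561)
t=7.500: state=(1.231, -0.669)
t=7.630: state=(1.139, -0.748)
largest grid value and its neighbours: x(5.510)=2.01983, x(5.520)=2.01998, x(5.530)=2.01993
parabola through these three points peaks at t≈5.522 with x≈2.01999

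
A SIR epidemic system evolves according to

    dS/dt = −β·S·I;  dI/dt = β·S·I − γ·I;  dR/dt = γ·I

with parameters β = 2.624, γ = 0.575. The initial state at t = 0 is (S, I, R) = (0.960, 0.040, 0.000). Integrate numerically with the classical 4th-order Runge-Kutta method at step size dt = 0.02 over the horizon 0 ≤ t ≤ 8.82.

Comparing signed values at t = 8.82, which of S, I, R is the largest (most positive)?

largest component: R

t=0.000: state=(0.960, 0.040, 0.000)
step 1 (dt=0.02): k1=(-0.101, 0.078, 0.023), k2=(-0.103, 0.079, 0.023), k3=(-0.103, 0.079, 0.023), k4=(-0.105, 0.081, 0.024); state += dt/6·(k1+2k2+2k3+k4)
t=0.020: state=(0.958, 0.042, 0.000)
t=0.040: state=(0.956, 0.043, 0.001)
t=0.060: state=(0.954, 0.045, 0.001)
continuing one RK4 step at a time; state shown every 25 steps (Δt=0.5):
t=0.500: state=(0.880, 0.101, 0.019)
t=1.000: state=(0.718, 0.218, 0.064)
t=1.500: state=(0.490, 0.363, 0.148)
t=2.000: state=(0.285, 0.449, 0.266)
t=2.500: state=(0.157, 0.446, 0.397)
t=3.000: state=(0.090, 0.392, 0.518)
t=3.500: state=(0.056, 0.323, 0.621)
t=4.000: state=(0.039, 0.257, 0.704)
t=4.500: state=(0.029, 0.202, 0.770)
t=5.000: state=(0.023, 0.156, 0.821)
t=5.500: state=(0.019, 0.121, 0.861)
t=6.000: state=(0.016, 0.093, 0.891)
t=6.500: state=(0.015, 0.071, 0.914)
t=7.000: state=(0.014, 0.054, 0.932)
t=7.500: state=(0.013, 0.041, 0.946)
t=8.000: state=(0.012, 0.032, 0.956)
t=8.500: state=(0.012, 0.024, 0.964)
t=8.820: state=(0.012, 0.020, 0.968)
compare at T: S=0.012, I=0.020, R=0.968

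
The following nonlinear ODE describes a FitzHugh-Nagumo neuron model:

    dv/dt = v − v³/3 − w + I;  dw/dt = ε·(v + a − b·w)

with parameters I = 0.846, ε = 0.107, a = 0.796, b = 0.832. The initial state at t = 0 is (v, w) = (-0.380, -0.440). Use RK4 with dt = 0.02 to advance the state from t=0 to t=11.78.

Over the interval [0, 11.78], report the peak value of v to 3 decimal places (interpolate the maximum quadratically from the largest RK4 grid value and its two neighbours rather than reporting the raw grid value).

max v = 2.032

t=0.000: state=(-0.380, -0.440)
step 1 (dt=0.02): k1=(0.924, 0.084), k2=(0.931, 0.085), k3=(0.931, 0.085), k4=(0.939, 0.086); state += dt/6·(k1+2k2+2k3+k4)
t=0.020: state=(-0.361, -0.438)
t=0.040: state=(-0.342, -0.437)
t=0.060: state=(-0.323, -0.435)
continuing one RK4 step at a time; state shown every 25 steps (Δt=0.5):
t=0.500: state=(0.196, -0.385)
t=1.000: state=(1.036, -0.295)
t=1.500: state=(1.766, -0.165)
t=2.000: state=(2.010, -0.016)
t=2.500: state=(2.028, 0.133)
t=3.000: state=(1.995, 0.274)
t=3.500: state=(1.952, 0.407)
t=4.000: state=(1.907, 0.532)
t=4.500: state=(1.862, 0.649)
t=5.000: state=(1.816, 0.758)
t=5.500: state=(1.770, 0.861)
t=6.000: state=(1.723, 0.956)
t=6.500: state=(1.677, 1.045)
t=7.000: state=(1.629, 1.128)
t=7.500: state=(1.582, 1.205)
t=8.000: state=(1.533, 1.275)
t=8.500: state=(1.484, 1.340)
t=9.000: state=(1.434, 1.400)
t=9.500: state=(1.382, 1.454)
t=10.000: state=(1.328, 1.504)
t=10.500: state=(1.271, 1.548)
t=11.000: state=(1.212, 1.587)
t=11.500: state=(1.149, 1.621)
t=11.780: state=(1.111, 1.638)
largest grid value and its neighbours: v(2.300)=2.03207, v(2.320)=2.03215, v(2.340)=2.03211
parabola through these three points peaks at t≈2.323 with v≈2.03215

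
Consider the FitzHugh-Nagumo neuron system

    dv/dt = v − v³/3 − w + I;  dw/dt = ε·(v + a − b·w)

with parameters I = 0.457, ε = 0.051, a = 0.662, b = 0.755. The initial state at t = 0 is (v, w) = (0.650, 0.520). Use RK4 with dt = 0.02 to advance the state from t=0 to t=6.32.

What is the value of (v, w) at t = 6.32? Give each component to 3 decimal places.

t=0.000: state=(0.650, 0.520)
step 1 (dt=0.02): k1=(0.495, 0.047), k2=(0.498, 0.047), k3=(0.498, 0.047), k4=(0.500, 0.047); state += dt/6·(k1+2k2+2k3+k4)
t=0.020: state=(0.660, 0.521)
t=0.040: state=(0.670, 0.522)
t=0.060: state=(0.680, 0.523)
continuing one RK4 step at a time; state shown every 25 steps (Δt=0.5):
t=0.500: state=(0.921, 0.547)
t=1.000: state=(1.196, 0.580)
t=1.500: state=(1.404, 0.618)
t=2.000: state=(1.519, 0.660)
t=2.500: state=(1.564, 0.704)
t=3.000: state=(1.570, 0.747)
t=3.500: state=(1.558, 0.789)
t=4.000: state=(1.538, 0.829)
t=4.500: state=(1.513, 0.869)
t=5.000: state=(1.485, 0.907)
t=5.500: state=(1.456, 0.943)
t=6.000: state=(1.426, 0.978)
t=6.320: state=(1.406, 1.000)

(v, w) = (1.406, 1.000)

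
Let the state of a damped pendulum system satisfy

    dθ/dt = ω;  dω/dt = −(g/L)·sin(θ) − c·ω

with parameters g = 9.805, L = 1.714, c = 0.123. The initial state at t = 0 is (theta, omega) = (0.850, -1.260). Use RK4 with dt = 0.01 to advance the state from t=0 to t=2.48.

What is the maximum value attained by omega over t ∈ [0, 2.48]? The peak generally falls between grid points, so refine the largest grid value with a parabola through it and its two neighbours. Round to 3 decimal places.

max omega = 2.074

t=0.000: state=(0.850, -1.260)
step 1 (dt=0.01): k1=(-1.260, -4.143), k2=(-1.281, -4.116), k3=(-1.281, -4.116), k4=(-1.301, -4.089); state += dt/6·(k1+2k2+2k3+k4)
t=0.010: state=(0.837, -1.301)
t=0.020: state=(0.824, -1.342)
t=0.030: state=(0.810, -1.382)
continuing one RK4 step at a time; state shown every 10 steps (Δt=0.1):
t=0.100: state=(0.704, -1.644)
t=0.200: state=(0.524, -1.952)
t=0.300: state=(0.317, -2.161)
t=0.400: state=(0.095, -2.251)
t=0.500: state=(-0.129, -2.214)
t=0.600: state=(-0.343, -2.053)
t=0.700: state=(-0.536, -1.785)
t=0.800: state=(-0.697, -1.434)
t=0.900: state=(-0.821, -1.024)
t=1.000: state=(-0.901, -0.579)
t=1.100: state=(-0.936, -0.118)
t=1.200: state=(-0.925, 0.340)
t=1.300: state=(-0.868, 0.781)
t=1.400: state=(-0.770, 1.188)
t=1.500: state=(-0.633, 1.541)
t=1.600: state=(-0.464, 1.819)
t=1.700: state=(-0.272, 2.002)
t=1.800: state=(-0.067, 2.073)
t=1.900: state=(0.139, 2.027)
t=2.000: state=(0.335, 1.869)
t=2.100: state=(0.509, 1.612)
t=2.200: state=(0.654, 1.279)
t=2.300: state=(0.763, 0.892)
t=2.400: state=(0.832, 0.473)
t=2.480: state=(0.856, 0.127)
largest grid value and its neighbours: omega(1.800)=2.07345, omega(1.810)=2.07414, omega(1.820)=2.07365
parabola through these three points peaks at t≈1.811 with omega≈2.07415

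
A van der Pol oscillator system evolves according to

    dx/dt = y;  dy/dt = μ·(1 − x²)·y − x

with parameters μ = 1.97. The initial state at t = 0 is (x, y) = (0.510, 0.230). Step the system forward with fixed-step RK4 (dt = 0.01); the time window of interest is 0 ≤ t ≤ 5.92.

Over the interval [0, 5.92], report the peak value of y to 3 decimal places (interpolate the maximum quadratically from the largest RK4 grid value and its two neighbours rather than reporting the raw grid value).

t=0.000: state=(0.510, 0.230)
step 1 (dt=0.01): k1=(0.230, -0.175), k2=(0.229, -0.178), k3=(0.229, -0.178), k4=(0.228, -0.181); state += dt/6·(k1+2k2+2k3+k4)
t=0.010: state=(0.512, 0.228)
t=0.020: state=(0.515, 0.226)
t=0.030: state=(0.517, 0.224)
continuing one RK4 step at a time; state shown every 20 steps (Δt=0.2):
t=0.200: state=(0.552, 0.183)
t=0.400: state=(0.581, 0.109)
t=0.600: state=(0.593, 0.006)
t=0.800: state=(0.582, -0.126)
t=1.000: state=(0.540, -0.295)
t=1.200: state=(0.460, -0.514)
t=1.400: state=(0.330, -0.811)
t=1.600: state=(0.128, -1.234)
t=1.800: state=(-0.175, -1.823)
t=2.000: state=(-0.605, -2.452)
t=2.200: state=(-1.119, -2.518)
t=2.400: state=(-1.542, -1.594)
t=2.600: state=(-1.750, -0.557)
t=2.800: state=(-1.798, 0.003)
t=3.000: state=(-1.771, 0.241)
t=3.200: state=(-1.711, 0.349)
t=3.400: state=(-1.634, 0.413)
t=3.600: state=(-1.546, 0.466)
t=3.800: state=(-1.447, 0.524)
t=4.000: state=(-1.336, 0.596)
t=4.200: state=(-1.207, 0.694)
t=4.400: state=(-1.055, 0.837)
t=4.600: state=(-0.867, 1.057)
t=4.800: state=(-0.623, 1.419)
t=5.000: state=(-0.283, 2.038)
t=5.200: state=(0.217, 3.010)
t=5.400: state=(0.912, 3.778)
t=5.600: state=(1.596, 2.700)
t=5.800: state=(1.942, 0.880)
t=5.920: state=(2.007, 0.270)
largest grid value and its neighbours: y(5.400)=3.77811, y(5.410)=3.77870, y(5.420)=3.77355
parabola through these three points peaks at t≈5.406 with y≈3.77915

max y = 3.779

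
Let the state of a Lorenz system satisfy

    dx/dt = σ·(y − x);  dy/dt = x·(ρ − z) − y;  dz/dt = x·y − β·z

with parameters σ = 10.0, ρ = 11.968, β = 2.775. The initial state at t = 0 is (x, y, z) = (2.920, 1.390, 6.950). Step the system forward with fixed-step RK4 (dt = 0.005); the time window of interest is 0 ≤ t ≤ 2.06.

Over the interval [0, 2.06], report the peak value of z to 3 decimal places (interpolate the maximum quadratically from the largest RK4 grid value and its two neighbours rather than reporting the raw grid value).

t=0.000: state=(2.920, 1.390, 6.950)
step 1 (dt=0.005): k1=(-15.300, 13.263, -15.227), k2=(-14.586, 13.147, -15.079), k3=(-14.607, 13.155, -15.079), k4=(-13.912, 13.045, -14.932); state += dt/6·(k1+2k2+2k3+k4)
t=0.005: state=(2.847, 1.456, 6.875)
t=0.010: state=(2.781, 1.520, 6.801)
t=0.015: state=(2.721, 1.584, 6.728)
continuing one RK4 step at a time; state shown every 20 steps (Δt=0.1):
t=0.100: state=(2.408, 2.618, 5.709)
t=0.200: state=(3.045, 4.053, 5.111)
t=0.300: state=(4.379, 6.024, 5.515)
t=0.400: state=(6.246, 8.232, 7.559)
t=0.500: state=(7.968, 9.158, 11.355)
t=0.600: state=(8.167, 7.296, 14.649)
t=0.700: state=(6.532, 4.445, 14.856)
t=0.800: state=(4.576, 2.941, 12.961)
t=0.900: state=(3.407, 2.695, 10.752)
t=1.000: state=(3.080, 3.095, 8.940)
t=1.100: state=(3.372, 3.922, 7.748)
t=1.200: state=(4.151, 5.147, 7.358)
t=1.300: state=(5.318, 6.612, 8.032)
t=1.400: state=(6.585, 7.714, 9.895)
t=1.500: state=(7.315, 7.534, 12.265)
t=1.600: state=(6.948, 6.053, 13.598)
t=1.700: state=(5.789, 4.526, 13.212)
t=1.800: state=(4.676, 3.790, 11.855)
t=1.900: state=(4.083, 3.782, 10.391)
t=2.000: state=(4.047, 4.257, 9.277)
t=2.060: state=(4.251, 4.711, 8.880)
largest grid value and its neighbours: z(0.650)=15.15093, z(0.655)=15.15381, z(0.660)=15.14878
parabola through these three points peaks at t≈0.654 with z≈15.15389

max z = 15.154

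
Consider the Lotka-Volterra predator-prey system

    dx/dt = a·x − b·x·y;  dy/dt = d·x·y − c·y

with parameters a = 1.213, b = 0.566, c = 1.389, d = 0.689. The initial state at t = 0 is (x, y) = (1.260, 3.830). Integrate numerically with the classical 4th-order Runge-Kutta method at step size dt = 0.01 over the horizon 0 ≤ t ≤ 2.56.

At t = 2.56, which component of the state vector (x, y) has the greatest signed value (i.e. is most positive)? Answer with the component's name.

t=0.000: state=(1.260, 3.830)
step 1 (dt=0.01): k1=(-1.203, -1.995), k2=(-1.190, -2.006), k3=(-1.190, -2.005), k4=(-1.177, -2.016); state += dt/6·(k1+2k2+2k3+k4)
t=0.010: state=(1.248, 3.810)
t=0.020: state=(1.236, 3.790)
t=0.030: state=(1.225, 3.769)
continuing one RK4 step at a time; state shown every 10 steps (Δt=0.1):
t=0.100: state=(1.152, 3.622)
t=0.200: state=(1.066, 3.402)
t=0.300: state=(0.999, 3.179)
t=0.400: state=(0.948, 2.958)
t=0.500: state=(0.911, 2.745)
t=0.600: state=(0.886, 2.541)
t=0.700: state=(0.871, 2.349)
t=0.800: state=(0.865, 2.170)
t=0.900: state=(0.868, 2.005)
t=1.000: state=(0.878, 1.853)
t=1.100: state=(0.896, 1.714)
t=1.200: state=(0.922, 1.588)
t=1.300: state=(0.954, 1.475)
t=1.400: state=(0.994, 1.372)
t=1.500: state=(1.041, 1.281)
t=1.600: state=(1.096, 1.200)
t=1.700: state=(1.158, 1.129)
t=1.800: state=(1.229, 1.067)
t=1.900: state=(1.308, 1.013)
t=2.000: state=(1.396, 0.968)
t=2.100: state=(1.494, 0.930)
t=2.200: state=(1.601, 0.901)
t=2.300: state=(1.719, 0.879)
t=2.400: state=(1.848, 0.865)
t=2.500: state=(1.987, 0.859)
t=2.560: state=(2.075, 0.859)
compare at T: x=2.075, y=0.859

largest component: x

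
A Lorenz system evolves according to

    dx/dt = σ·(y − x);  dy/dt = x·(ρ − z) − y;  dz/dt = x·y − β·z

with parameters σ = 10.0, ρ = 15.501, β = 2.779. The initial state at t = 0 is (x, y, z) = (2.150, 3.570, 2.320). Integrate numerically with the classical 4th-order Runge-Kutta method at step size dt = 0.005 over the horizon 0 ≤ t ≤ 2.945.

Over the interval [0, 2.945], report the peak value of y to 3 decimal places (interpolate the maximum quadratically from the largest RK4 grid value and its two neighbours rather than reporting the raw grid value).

max y = 14.182

t=0.000: state=(2.150, 3.570, 2.320)
step 1 (dt=0.005): k1=(14.200, 24.769, 1.228), k2=(14.464, 25.168, 1.482), k3=(14.468, 25.175, 1.485), k4=(14.735, 25.580, 1.746); state += dt/6·(k1+2k2+2k3+k4)
t=0.005: state=(2.222, 3.696, 2.327)
t=0.010: state=(2.297, 3.826, 2.338)
t=0.015: state=(2.375, 3.960, 2.350)
continuing one RK4 step at a time; state shown every 20 steps (Δt=0.1):
t=0.100: state=(4.201, 6.990, 3.217)
t=0.200: state=(7.815, 12.109, 7.577)
t=0.300: state=(11.554, 13.595, 17.643)
t=0.400: state=(10.207, 5.780, 23.325)
t=0.500: state=(5.130, 0.538, 19.490)
t=0.600: state=(1.884, -0.101, 14.782)
t=0.700: state=(0.723, 0.171, 11.196)
t=0.800: state=(0.478, 0.453, 8.495)
t=0.900: state=(0.584, 0.805, 6.462)
t=1.000: state=(0.931, 1.424, 4.967)
t=1.100: state=(1.639, 2.613, 3.986)
t=1.200: state=(3.018, 4.891, 3.777)
t=1.300: state=(5.563, 8.830, 5.450)
t=1.400: state=(9.298, 13.040, 11.564)
t=1.500: state=(11.335, 10.777, 20.594)
t=1.600: state=(8.206, 3.501, 21.763)
t=1.700: state=(3.953, 0.683, 17.402)
t=1.800: state=(1.806, 0.616, 13.310)
t=1.900: state=(1.208, 1.062, 10.181)
t=2.000: state=(1.347, 1.735, 7.862)
t=2.100: state=(1.983, 2.895, 6.286)
t=2.200: state=(3.265, 4.980, 5.658)
t=2.300: state=(5.531, 8.370, 6.870)
t=2.400: state=(8.707, 11.863, 11.756)
t=2.500: state=(10.588, 10.524, 19.126)
t=2.600: state=(8.393, 4.691, 20.944)
t=2.700: state=(4.766, 1.752, 17.523)
t=2.800: state=(2.699, 1.509, 13.740)
t=2.900: state=(2.137, 2.091, 10.762)
t=2.945: state=(2.197, 2.500, 9.706)
largest grid value and its neighbours: y(0.265)=14.17325, y(0.270)=14.18138, y(0.275)=14.16057
parabola through these three points peaks at t≈0.269 with y≈14.18207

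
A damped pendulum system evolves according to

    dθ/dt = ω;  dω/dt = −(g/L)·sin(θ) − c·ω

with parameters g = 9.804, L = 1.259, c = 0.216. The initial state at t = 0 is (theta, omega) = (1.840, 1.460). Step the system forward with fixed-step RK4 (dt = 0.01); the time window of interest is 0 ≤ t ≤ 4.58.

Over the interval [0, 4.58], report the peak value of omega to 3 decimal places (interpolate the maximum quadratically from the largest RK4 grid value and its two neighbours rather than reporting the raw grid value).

t=0.000: state=(1.840, 1.460)
step 1 (dt=0.01): k1=(1.460, -7.822), k2=(1.421, -7.798), k3=(1.421, -7.799), k4=(1.382, -7.775); state += dt/6·(k1+2k2+2k3+k4)
t=0.010: state=(1.854, 1.382)
t=0.020: state=(1.868, 1.304)
t=0.030: state=(1.880, 1.227)
continuing one RK4 step at a time; state shown every 20 steps (Δt=0.2):
t=0.200: state=(1.981, -0.024)
t=0.400: state=(1.834, -1.448)
t=0.600: state=(1.399, -2.896)
t=0.800: state=(0.692, -4.078)
t=1.000: state=(-0.166, -4.291)
t=1.200: state=(-0.941, -3.303)
t=1.400: state=(-1.450, -1.746)
t=1.600: state=(-1.638, -0.150)
t=1.800: state=(-1.514, 1.379)
t=2.000: state=(-1.094, 2.788)
t=2.200: state=(-0.430, 3.718)
t=2.400: state=(0.324, 3.633)
t=2.600: state=(0.956, 2.560)
t=2.800: state=(1.320, 1.060)
t=3.000: state=(1.378, -0.480)
t=3.200: state=(1.135, -1.916)
t=3.400: state=(0.633, -3.017)
t=3.600: state=(-0.020, -3.346)
t=3.800: state=(-0.639, -2.701)
t=4.000: state=(-1.058, -1.428)
t=4.200: state=(-1.199, 0.024)
t=4.400: state=(-1.053, 1.412)
t=4.580: state=(-0.702, 2.423)
largest grid value and its neighbours: omega(2.280)=3.82361, omega(2.290)=3.82377, omega(2.300)=3.82095
parabola through these three points peaks at t≈2.286 with omega≈3.82406

max omega = 3.824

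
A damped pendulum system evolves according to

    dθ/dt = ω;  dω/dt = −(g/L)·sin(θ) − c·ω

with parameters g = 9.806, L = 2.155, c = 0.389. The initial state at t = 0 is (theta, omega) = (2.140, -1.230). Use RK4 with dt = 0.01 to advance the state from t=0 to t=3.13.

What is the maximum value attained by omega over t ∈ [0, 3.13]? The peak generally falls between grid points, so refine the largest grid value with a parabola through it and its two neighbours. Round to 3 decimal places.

t=0.000: state=(2.140, -1.230)
step 1 (dt=0.01): k1=(-1.230, -3.354), k2=(-1.247, -3.363), k3=(-1.247, -3.363), k4=(-1.264, -3.372); state += dt/6·(k1+2k2+2k3+k4)
t=0.010: state=(2.128, -1.264)
t=0.020: state=(2.115, -1.297)
t=0.030: state=(2.102, -1.331)
continuing one RK4 step at a time; state shown every 20 steps (Δt=0.2):
t=0.200: state=(1.825, -1.934)
t=0.400: state=(1.365, -2.656)
t=0.600: state=(0.773, -3.216)
t=0.800: state=(0.108, -3.340)
t=1.000: state=(-0.525, -2.902)
t=1.200: state=(-1.026, -2.068)
t=1.400: state=(-1.343, -1.099)
t=1.600: state=(-1.468, -0.152)
t=1.800: state=(-1.409, 0.729)
t=2.000: state=(-1.182, 1.518)
t=2.200: state=(-0.812, 2.139)
t=2.400: state=(-0.347, 2.456)
t=2.600: state=(0.142, 2.356)
t=2.800: state=(0.570, 1.868)
t=3.000: state=(0.873, 1.143)
t=3.130: state=(0.988, 0.622)
largest grid value and its neighbours: omega(2.440)=2.47086, omega(2.450)=2.47187, omega(2.460)=2.47178
parabola through these three points peaks at t≈2.454 with omega≈2.47196

max omega = 2.472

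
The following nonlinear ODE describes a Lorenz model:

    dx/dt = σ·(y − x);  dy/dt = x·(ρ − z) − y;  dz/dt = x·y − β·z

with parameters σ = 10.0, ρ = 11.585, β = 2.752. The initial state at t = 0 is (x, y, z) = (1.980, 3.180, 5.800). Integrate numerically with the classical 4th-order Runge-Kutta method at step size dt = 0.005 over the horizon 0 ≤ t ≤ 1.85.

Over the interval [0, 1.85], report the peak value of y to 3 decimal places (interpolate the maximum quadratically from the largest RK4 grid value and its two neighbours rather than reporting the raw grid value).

max y = 8.731

t=0.000: state=(1.980, 3.180, 5.800)
step 1 (dt=0.005): k1=(12.000, 8.274, -9.665), k2=(11.907, 8.476, -9.462), k3=(11.914, 8.473, -9.463), k4=(11.828, 8.673, -9.259); state += dt/6·(k1+2k2+2k3+k4)
t=0.005: state=(2.040, 3.222, 5.753)
t=0.010: state=(2.098, 3.267, 5.707)
t=0.015: state=(2.156, 3.313, 5.664)
continuing one RK4 step at a time; state shown every 20 steps (Δt=0.1):
t=0.100: state=(3.143, 4.380, 5.261)
t=0.200: state=(4.572, 6.206, 5.799)
t=0.300: state=(6.331, 8.110, 7.897)
t=0.400: state=(7.769, 8.641, 11.370)
t=0.500: state=(7.746, 6.810, 14.061)
t=0.600: state=(6.214, 4.355, 14.064)
t=0.700: state=(4.497, 3.072, 12.344)
t=0.800: state=(3.478, 2.861, 10.363)
t=0.900: state=(3.204, 3.238, 8.736)
t=1.000: state=(3.493, 4.016, 7.683)
t=1.100: state=(4.221, 5.140, 7.378)
t=1.200: state=(5.279, 6.433, 8.031)
t=1.300: state=(6.388, 7.357, 9.691)
t=1.400: state=(7.006, 7.187, 11.730)
t=1.500: state=(6.695, 5.941, 12.899)
t=1.600: state=(5.707, 4.612, 12.632)
t=1.700: state=(4.721, 3.915, 11.490)
t=1.800: state=(4.162, 3.855, 10.198)
t=1.850: state=(4.070, 4.003, 9.639)
largest grid value and its neighbours: y(0.370)=8.72895, y(0.375)=8.73081, y(0.380)=8.72613
parabola through these three points peaks at t≈0.374 with y≈8.73096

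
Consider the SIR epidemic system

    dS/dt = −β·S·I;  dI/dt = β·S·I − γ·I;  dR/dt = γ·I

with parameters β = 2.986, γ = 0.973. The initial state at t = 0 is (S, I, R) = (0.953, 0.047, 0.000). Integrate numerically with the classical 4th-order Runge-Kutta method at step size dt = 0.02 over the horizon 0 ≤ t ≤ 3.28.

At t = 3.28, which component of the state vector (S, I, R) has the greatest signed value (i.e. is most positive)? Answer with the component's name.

largest component: R

t=0.000: state=(0.953, 0.047, 0.000)
step 1 (dt=0.02): k1=(-0.134, 0.088, 0.046), k2=(-0.136, 0.089, 0.047), k3=(-0.136, 0.089, 0.047), k4=(-0.138, 0.091, 0.047); state += dt/6·(k1+2k2+2k3+k4)
t=0.020: state=(0.950, 0.049, 0.001)
t=0.040: state=(0.947, 0.051, 0.002)
t=0.060: state=(0.945, 0.053, 0.003)
continuing one RK4 step at a time; state shown every 10 steps (Δt=0.2):
t=0.200: state=(0.921, 0.068, 0.011)
t=0.400: state=(0.878, 0.095, 0.027)
t=0.600: state=(0.821, 0.131, 0.049)
t=0.800: state=(0.750, 0.172, 0.078)
t=1.000: state=(0.668, 0.216, 0.116)
t=1.200: state=(0.580, 0.258, 0.162)
t=1.400: state=(0.491, 0.293, 0.216)
t=1.600: state=(0.409, 0.315, 0.275)
t=1.800: state=(0.338, 0.324, 0.338)
t=2.000: state=(0.279, 0.321, 0.401)
t=2.200: state=(0.231, 0.307, 0.462)
t=2.400: state=(0.193, 0.287, 0.520)
t=2.600: state=(0.164, 0.263, 0.573)
t=2.800: state=(0.141, 0.237, 0.622)
t=3.000: state=(0.124, 0.211, 0.665)
t=3.200: state=(0.110, 0.186, 0.704)
t=3.280: state=(0.105, 0.177, 0.718)
compare at T: S=0.105, I=0.177, R=0.718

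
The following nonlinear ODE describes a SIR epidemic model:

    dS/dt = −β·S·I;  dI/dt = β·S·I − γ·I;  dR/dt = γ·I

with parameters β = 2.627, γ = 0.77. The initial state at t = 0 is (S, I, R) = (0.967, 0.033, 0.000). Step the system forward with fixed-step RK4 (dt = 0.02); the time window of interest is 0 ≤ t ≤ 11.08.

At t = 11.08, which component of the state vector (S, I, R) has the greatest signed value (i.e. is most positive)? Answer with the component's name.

t=0.000: state=(0.967, 0.033, 0.000)
step 1 (dt=0.02): k1=(-0.084, 0.058, 0.025), k2=(-0.085, 0.059, 0.026), k3=(-0.085, 0.059, 0.026), k4=(-0.087, 0.060, 0.026); state += dt/6·(k1+2k2+2k3+k4)
t=0.020: state=(0.965, 0.034, 0.001)
t=0.040: state=(0.964, 0.035, 0.001)
t=0.060: state=(0.962, 0.037, 0.002)
continuing one RK4 step at a time; state shown every 25 steps (Δt=0.5):
t=0.500: state=(0.903, 0.077, 0.020)
t=1.000: state=(0.776, 0.159, 0.064)
t=1.500: state=(0.587, 0.267, 0.146)
t=2.000: state=(0.391, 0.344, 0.266)
t=2.500: state=(0.245, 0.353, 0.402)
t=3.000: state=(0.158, 0.311, 0.531)
t=3.500: state=(0.109, 0.252, 0.639)
t=4.000: state=(0.082, 0.194, 0.725)
t=4.500: state=(0.065, 0.145, 0.790)
t=5.000: state=(0.055, 0.107, 0.838)
t=5.500: state=(0.049, 0.078, 0.873)
t=6.000: state=(0.045, 0.056, 0.899)
t=6.500: state=(0.042, 0.041, 0.917)
t=7.000: state=(0.040, 0.029, 0.930)
t=7.500: state=(0.039, 0.021, 0.940)
t=8.000: state=(0.038, 0.015, 0.947)
t=8.500: state=(0.038, 0.011, 0.952)
t=9.000: state=(0.037, 0.008, 0.955)
t=9.500: state=(0.037, 0.005, 0.958)
t=10.000: state=(0.037, 0.004, 0.959)
t=10.500: state=(0.036, 0.003, 0.961)
t=11.000: state=(0.036, 0.002, 0.962)
t=11.080: state=(0.036, 0.002, 0.962)
compare at T: S=0.036, I=0.002, R=0.962

largest component: R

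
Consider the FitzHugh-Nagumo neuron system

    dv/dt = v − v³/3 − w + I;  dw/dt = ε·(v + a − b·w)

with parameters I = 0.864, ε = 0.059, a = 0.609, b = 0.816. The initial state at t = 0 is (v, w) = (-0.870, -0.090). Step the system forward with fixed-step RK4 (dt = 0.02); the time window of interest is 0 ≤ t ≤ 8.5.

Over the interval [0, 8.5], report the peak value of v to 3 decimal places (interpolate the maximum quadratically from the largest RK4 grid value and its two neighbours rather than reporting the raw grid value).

max v = 2.001

t=0.000: state=(-0.870, -0.090)
step 1 (dt=0.02): k1=(0.304, -0.011), k2=(0.304, -0.011), k3=(0.304, -0.011), k4=(0.305, -0.011); state += dt/6·(k1+2k2+2k3+k4)
t=0.020: state=(-0.864, -0.090)
t=0.040: state=(-0.858, -0.090)
t=0.060: state=(-0.852, -0.091)
continuing one RK4 step at a time; state shown every 25 steps (Δt=0.5):
t=0.500: state=(-0.704, -0.093)
t=1.000: state=(-0.489, -0.091)
t=1.500: state=(-0.178, -0.081)
t=2.000: state=(0.313, -0.060)
t=2.500: state=(1.034, -0.021)
t=3.000: state=(1.686, 0.037)
t=3.500: state=(1.950, 0.108)
t=4.000: state=(2.000, 0.181)
t=4.500: state=(1.993, 0.253)
t=5.000: state=(1.973, 0.322)
t=5.500: state=(1.950, 0.390)
t=6.000: state=(1.926, 0.455)
t=6.500: state=(1.903, 0.517)
t=7.000: state=(1.879, 0.578)
t=7.500: state=(1.856, 0.636)
t=8.000: state=(1.832, 0.693)
t=8.500: state=(1.809, 0.747)
largest grid value and its neighbours: v(4.080)=2.00080, v(4.100)=2.00082, v(4.120)=2.00077
parabola through these three points peaks at t≈4.095 with v≈2.00082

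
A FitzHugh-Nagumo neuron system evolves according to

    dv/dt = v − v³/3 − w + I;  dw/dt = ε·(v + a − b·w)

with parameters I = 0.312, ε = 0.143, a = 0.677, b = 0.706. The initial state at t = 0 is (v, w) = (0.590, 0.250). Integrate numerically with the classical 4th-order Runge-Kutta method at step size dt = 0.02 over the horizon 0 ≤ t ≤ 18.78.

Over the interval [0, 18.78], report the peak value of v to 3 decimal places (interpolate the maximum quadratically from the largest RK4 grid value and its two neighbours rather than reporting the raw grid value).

max v = 1.464

t=0.000: state=(0.590, 0.250)
step 1 (dt=0.02): k1=(0.584, 0.156), k2=(0.586, 0.157), k3=(0.586, 0.157), k4=(0.588, 0.157); state += dt/6·(k1+2k2+2k3+k4)
t=0.020: state=(0.602, 0.253)
t=0.040: state=(0.614, 0.256)
t=0.060: state=(0.625, 0.259)
continuing one RK4 step at a time; state shown every 50 steps (Δt=1):
t=1.000: state=(1.191, 0.441)
t=2.000: state=(1.457, 0.676)
t=3.000: state=(1.413, 0.900)
t=4.000: state=(1.261, 1.088)
t=5.000: state=(1.044, 1.233)
t=6.000: state=(0.719, 1.328)
t=7.000: state=(0.084, 1.353)
t=8.000: state=(-1.314, 1.237)
t=9.000: state=(-1.972, 0.969)
t=10.000: state=(-1.932, 0.701)
t=11.000: state=(-1.844, 0.469)
t=12.000: state=(-1.755, 0.272)
t=13.000: state=(-1.668, 0.105)
t=14.000: state=(-1.583, -0.034)
t=15.000: state=(-1.499, -0.148)
t=16.000: state=(-1.416, -0.240)
t=17.000: state=(-1.334, -0.312)
t=18.000: state=(-1.253, -0.366)
t=18.780: state=(-1.191, -0.396)
largest grid value and its neighbours: v(2.200)=1.46399, v(2.220)=1.46408, v(2.240)=1.46408
parabola through these three points peaks at t≈2.230 with v≈1.46409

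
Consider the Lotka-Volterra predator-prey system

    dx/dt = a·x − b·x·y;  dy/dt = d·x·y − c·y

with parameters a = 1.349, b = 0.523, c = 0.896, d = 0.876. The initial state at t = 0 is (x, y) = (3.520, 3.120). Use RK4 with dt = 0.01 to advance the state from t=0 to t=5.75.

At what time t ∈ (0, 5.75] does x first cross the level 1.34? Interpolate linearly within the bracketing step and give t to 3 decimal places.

t = 0.633

t=0.000: state=(3.520, 3.120)
step 1 (dt=0.01): k1=(-0.995, 6.825), k2=(-1.057, 6.886), k3=(-1.057, 6.886), k4=(-1.119, 6.946); state += dt/6·(k1+2k2+2k3+k4)
t=0.010: state=(3.509, 3.189)
t=0.020: state=(3.498, 3.259)
t=0.030: state=(3.485, 3.330)
continuing one RK4 step at a time; state shown every 20 steps (Δt=0.2):
t=0.200: state=(3.075, 4.680)
t=0.400: state=(2.265, 6.264)
t=0.600: state=(1.454, 7.235)
t=0.630: state=(1.351, 7.308)
next step: t=0.640: state=(1.318, 7.328) — x has crossed 1.34
linear interpolation between t=0.630 (1.35073) and t=0.640 (1.31767) → t≈0.633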